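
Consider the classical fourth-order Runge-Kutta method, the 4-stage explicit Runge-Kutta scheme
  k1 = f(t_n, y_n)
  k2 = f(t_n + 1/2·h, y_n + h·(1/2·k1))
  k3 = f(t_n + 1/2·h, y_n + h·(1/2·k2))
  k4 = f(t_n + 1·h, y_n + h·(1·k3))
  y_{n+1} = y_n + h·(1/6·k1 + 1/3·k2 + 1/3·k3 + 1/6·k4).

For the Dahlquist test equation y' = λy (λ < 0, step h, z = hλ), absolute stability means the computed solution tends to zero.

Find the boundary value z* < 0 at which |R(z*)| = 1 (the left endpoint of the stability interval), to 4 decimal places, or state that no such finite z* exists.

Set f=λy, z=hλ:
  order 4, 4-stage ⇒ R(z)=1+z+z^2/2+z^3/6+z^4/24
  (e.g. R(-1.37)=0.28667, |R|=0.28667)

Find x<0 with |R(x)|<1.
x=-1.37: |R|=0.2867
|R(-2.29)|=0.4764 |R(-2.11)|=0.3763 |R(-1)|=0.3750
Bisect:
  x_lo=-3.2602 |R|=1.9860  x_hi=-0.2950 |R|=0.7445
  mid=-1.77759 |R|=0.28220 →hi
  mid=-2.51888 |R|=0.66721 →hi
  mid=-2.88952 |R|=1.16885 →lo
  mid=-2.70420 |R|=0.88446 →hi
  mid=-2.79686 |R|=1.01758 →lo
  mid=-2.75053 |R|=0.94884 →hi
  mid=-2.77369 |R|=0.98265 →hi
  mid=-2.78528 |R|=0.99997 →hi
  ...
  [-2.78546,-2.78528] ⇒ x*=-2.7853
Interval (-2.7853, 0).

z* = -2.7853.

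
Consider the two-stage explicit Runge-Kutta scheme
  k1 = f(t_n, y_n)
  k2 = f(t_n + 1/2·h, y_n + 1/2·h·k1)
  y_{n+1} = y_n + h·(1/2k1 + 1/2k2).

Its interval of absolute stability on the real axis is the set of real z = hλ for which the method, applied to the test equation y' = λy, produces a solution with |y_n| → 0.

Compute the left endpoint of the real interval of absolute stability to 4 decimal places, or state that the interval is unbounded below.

Set f=λy, z=hλ:
  k1=λy_n ⇒ h·k1=z·y_n;  k2=λ(1+1/2z)y_n ⇒ h·k2=z(1+1/2z)y_n
  y_{n+1}/y_n = 1 + 1/2z + 1/2z(1+1/2z) = 1 + z + 1/4z²
  Hence R(z) = 1 + z + 1/4z².

Solve |R(x)|<1 on ℝ⁻.
x=-1.56: |R|=0.0484
R=1: x+1/4x²=0 ⇒ x=−4=-4.0000; min R=1−1/(4·1/4)=0.0000>−1
Confirm numerically:
  x=-3.274: |R|=0.40577 <1
  x=-2.408: |R|=0.04162 <1
  x=-2.075: |R|=0.00141 <1
  x=-4.181: |R|=1.18919 >1
  x=-4.091: |R|=1.09307 >1
Stable set (-4.0000, 0).

z* = -4.0000.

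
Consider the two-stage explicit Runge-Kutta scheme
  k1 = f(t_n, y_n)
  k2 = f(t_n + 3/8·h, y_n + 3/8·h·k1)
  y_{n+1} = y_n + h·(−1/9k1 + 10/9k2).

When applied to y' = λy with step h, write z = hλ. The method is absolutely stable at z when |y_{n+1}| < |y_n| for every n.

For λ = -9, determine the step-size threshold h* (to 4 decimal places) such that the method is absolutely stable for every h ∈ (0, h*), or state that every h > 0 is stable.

On y'=λy, z=hλ:
  k1=λy_n ⇒ h·k1=z·y_n;  k2=λ(1+3/8z)y_n ⇒ h·k2=z(1+3/8z)y_n
  y_{n+1}/y_n = 1 − 1/9z + 10/9z(1+3/8z) = 1 + z + 5/12z²
  R(z) = 1 + z + 5/12z².

Need |R(x)|<1, x<0.
x=-1.69: |R|=0.5000
R=1: x+5/12x²=0 ⇒ x=−12/5=-2.4000; min R=1−1/(4·5/12)=0.4000>−1
Confirm numerically:
  x=-1.958: |R|=0.63940 <1
  x=-1.284: |R|=0.40294 <1
  x=-1.181: |R|=0.40015 <1
  x=-0.999: |R|=0.41683 <1
  x=-2.949: |R|=1.67458 >1
  x=-2.799: |R|=1.46533 >1
  x=-2.516: |R|=1.12161 >1
Stable set (-2.4000, 0).

(-2.4000,0); λ=-9 ⇒ h* = (12/5)/9 = 0.2667.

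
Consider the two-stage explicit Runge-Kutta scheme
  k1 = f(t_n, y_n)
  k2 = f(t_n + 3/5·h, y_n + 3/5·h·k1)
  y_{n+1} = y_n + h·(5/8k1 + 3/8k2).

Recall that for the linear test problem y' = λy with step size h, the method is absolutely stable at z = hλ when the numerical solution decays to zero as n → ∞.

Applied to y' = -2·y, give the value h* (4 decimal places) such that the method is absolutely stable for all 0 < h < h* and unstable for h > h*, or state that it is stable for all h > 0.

With y'=λy (z=hλ):
  k1=λy_n ⇒ h·k1=z·y_n;  k2=λ(1+3/5z)y_n ⇒ h·k2=z(1+3/5z)y_n
  y_{n+1}/y_n = 1 + 5/8z + 3/8z(1+3/5z) = 1 + z + 9/40z²
  R(z) = 1 + z + 9/40z².

Boundary: |R(x)|=1, x<0.
x=-1.47: |R|=0.0162
R=1: x+9/40x²=0 ⇒ x=−40/9=-4.4444; min R=1−1/(4·9/40)=-0.1111>−1
Confirm numerically:
  x=-3.691: |R|=0.37428 <1
  x=-2.759: |R|=0.04628 <1
  x=-2.615: |R|=0.07640 <1
  x=-2.409: |R|=0.10326 <1
  x=-4.886: |R|=1.48542 >1
  x=-4.648: |R|=1.21288 >1
  x=-4.511: |R|=1.06755 >1
So |R|<1 on (-4.4444, 0).

(-4.4444,0); λ=-2 ⇒ h* = (40/9)/2 = 2.2222.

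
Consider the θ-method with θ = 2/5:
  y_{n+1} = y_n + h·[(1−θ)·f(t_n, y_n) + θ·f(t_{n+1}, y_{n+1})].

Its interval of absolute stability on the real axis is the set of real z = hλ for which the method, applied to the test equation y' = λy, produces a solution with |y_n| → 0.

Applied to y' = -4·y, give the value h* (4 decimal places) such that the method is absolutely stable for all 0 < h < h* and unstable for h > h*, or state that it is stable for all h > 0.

(-10.0000,0); λ=-4 ⇒ h* = (10)/4 = 2.5000.

On y'=λy, z=hλ:
  y_{n+1} = y_n + z·[3/5·y_n + 2/5·y_{n+1}] ⇒ (1 − 2/5z)y_{n+1} = (1 + 3/5z)y_n
  R(z) = (1 + 3/5z)/(1 − 2/5z).

Find x<0 with |R(x)|<1.
x=-1.51: |R|=0.0586
R=−1: 1+3/5x = −1+2/5x ⇒ -1/5x=2 ⇒ x=2/(-1/5)=-10.0000
Confirm numerically:
  x=-9.598: |R|=0.98339 <1
  x=-8.186: |R|=0.91512 <1
  x=-4.553: |R|=0.61385 <1
  x=-10.195: |R|=1.00768 >1
  x=-10.181: |R|=1.00714 >1
So |R|<1 on (-10.0000, 0).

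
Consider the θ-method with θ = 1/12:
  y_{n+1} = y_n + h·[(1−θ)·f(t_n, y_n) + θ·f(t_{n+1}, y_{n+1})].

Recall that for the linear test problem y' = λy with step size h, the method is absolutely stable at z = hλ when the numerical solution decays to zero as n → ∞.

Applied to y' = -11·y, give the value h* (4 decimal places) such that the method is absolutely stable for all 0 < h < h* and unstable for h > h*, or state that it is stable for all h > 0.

(-2.4000,0); λ=-11 ⇒ h* = (12/5)/11 = 0.2182.

On y'=λy, z=hλ:
  y_{n+1} = y_n + z·[11/12·y_n + 1/12·y_{n+1}] ⇒ (1 − 1/12z)y_{n+1} = (1 + 11/12z)y_n
  ⇒ R(z) = (1 + 11/12z)/(1 − 1/12z).

Need |R(x)|<1, x<0.
x=-0.78: |R|=0.2676
R=−1: 1+11/12x = −1+1/12x ⇒ -5/6x=2 ⇒ x=2/(-5/6)=-2.4000
Confirm numerically:
  x=-1.179: |R|=0.07353 <1
  x=-1.145: |R|=0.04526 <1
  x=-1.012: |R|=0.06671 <1
  x=-2.792: |R|=1.26501 >1
  x=-2.616: |R|=1.14778 >1
  x=-2.496: |R|=1.06623 >1
Interval (-2.4000, 0).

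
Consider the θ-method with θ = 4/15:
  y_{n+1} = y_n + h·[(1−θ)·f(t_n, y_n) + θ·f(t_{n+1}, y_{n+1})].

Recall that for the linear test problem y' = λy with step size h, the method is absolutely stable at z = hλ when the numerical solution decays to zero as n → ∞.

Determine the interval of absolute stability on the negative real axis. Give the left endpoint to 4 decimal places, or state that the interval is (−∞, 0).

With y'=λy (z=hλ):
  y_{n+1} = y_n + z·[11/15·y_n + 4/15·y_{n+1}] ⇒ (1 − 4/15z)y_{n+1} = (1 + 11/15z)y_n
  ⇒ R(z) = (1 + 11/15z)/(1 − 4/15z).

Boundary: |R(x)|=1, x<0.
x=-1.6: |R|=0.1215
R=−1: 1+11/15x = −1+4/15x ⇒ -7/15x=2 ⇒ x=2/(-7/15)=-4.2857
Confirm numerically:
  x=-3.013: |R|=0.67067 <1
  x=-2.618: |R|=0.54169 <1
  x=-1.999: |R|=0.30392 <1
  x=-4.777: |R|=1.10083 >1
  x=-4.447: |R|=1.03443 >1
Stable set (-4.2857, 0).

z∈(-4.2857,0).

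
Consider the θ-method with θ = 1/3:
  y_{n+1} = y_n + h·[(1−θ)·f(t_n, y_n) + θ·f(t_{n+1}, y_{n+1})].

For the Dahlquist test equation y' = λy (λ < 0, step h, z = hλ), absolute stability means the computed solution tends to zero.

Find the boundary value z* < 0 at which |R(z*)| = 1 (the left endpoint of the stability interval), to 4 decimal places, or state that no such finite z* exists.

left endpoint -6.0000.

On y'=λy, z=hλ:
  y_{n+1} = y_n + z·[2/3·y_n + 1/3·y_{n+1}] ⇒ (1 − 1/3z)y_{n+1} = (1 + 2/3z)y_n
  ⇒ R(z) = (1 + 2/3z)/(1 − 1/3z).

Boundary: |R(x)|=1, x<0.
x=-1.41: |R|=0.0408
R=−1: 1+2/3x = −1+1/3x ⇒ -1/3x=2 ⇒ x=2/(-1/3)=-6.0000
Confirm numerically:
  x=-5.903: |R|=0.98910 <1
  x=-4.278: |R|=0.76340 <1
  x=-3.425: |R|=0.59922 <1
  x=-6.579: |R|=1.06044 >1
  x=-6.399: |R|=1.04245 >1
  x=-6.316: |R|=1.03392 >1
So |R|<1 on (-6.0000, 0).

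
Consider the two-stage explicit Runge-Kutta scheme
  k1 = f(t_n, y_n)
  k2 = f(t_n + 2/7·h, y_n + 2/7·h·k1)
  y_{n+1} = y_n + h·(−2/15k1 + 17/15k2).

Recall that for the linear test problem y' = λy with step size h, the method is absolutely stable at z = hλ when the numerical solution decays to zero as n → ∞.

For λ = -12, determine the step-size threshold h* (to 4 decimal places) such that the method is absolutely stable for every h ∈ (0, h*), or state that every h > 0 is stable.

Test eqn y'=λy, z=hλ:
  k1=λy_n ⇒ h·k1=z·y_n;  k2=λ(1+2/7z)y_n ⇒ h·k2=z(1+2/7z)y_n
  y_{n+1}/y_n = 1 − 2/15z + 17/15z(1+2/7z) = 1 + z + 34/105z²
  ⇒ R(z) = 1 + z + 34/105z².

Find x<0 with |R(x)|<1.
x=-0.89: |R|=0.3665
R=1: x+34/105x²=0 ⇒ x=−105/34=-3.0882; min R=1−1/(4·34/105)=0.2279>−1
Confirm numerically:
  x=-2.960: |R|=0.87709 <1
  x=-2.242: |R|=0.38565 <1
  x=-1.947: |R|=0.28050 <1
  x=-3.496: |R|=1.46161 >1
  x=-3.111: |R|=1.02293 >1
Interval (-3.0882, 0).

(-3.0882,0); λ=-12 ⇒ h* = (105/34)/12 = 0.2574.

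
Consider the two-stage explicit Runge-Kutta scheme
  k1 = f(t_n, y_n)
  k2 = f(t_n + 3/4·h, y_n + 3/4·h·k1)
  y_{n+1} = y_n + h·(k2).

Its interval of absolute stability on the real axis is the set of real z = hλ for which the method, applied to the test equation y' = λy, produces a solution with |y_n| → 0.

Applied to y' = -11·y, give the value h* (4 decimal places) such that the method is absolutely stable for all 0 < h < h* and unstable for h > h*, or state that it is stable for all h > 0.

With y'=λy (z=hλ):
  k1=λy_n ⇒ h·k1=z·y_n;  k2=λ(1+3/4z)y_n ⇒ h·k2=z(1+3/4z)y_n
  y_{n+1}/y_n = 1 + z(1+3/4z) = 1 + z + 3/4z²
  Hence R(z) = 1 + z + 3/4z².

Solve |R(x)|<1 on ℝ⁻.
x=-0.38: |R|=0.7283
R=1: x+3/4x²=0 ⇒ x=−4/3=-1.3333; min R=1−1/(4·3/4)=0.6667>−1
Confirm numerically:
  x=-1.296: |R|=0.96371 <1
  x=-1.254: |R|=0.92539 <1
  x=-1.249: |R|=0.92100 <1
  x=-0.565: |R|=0.67442 <1
  x=-1.879: |R|=1.76898 >1
  x=-1.720: |R|=1.49880 >1
Stable set (-1.3333, 0).

(-1.3333,0); λ=-11 ⇒ h* = (4/3)/11 = 0.1212.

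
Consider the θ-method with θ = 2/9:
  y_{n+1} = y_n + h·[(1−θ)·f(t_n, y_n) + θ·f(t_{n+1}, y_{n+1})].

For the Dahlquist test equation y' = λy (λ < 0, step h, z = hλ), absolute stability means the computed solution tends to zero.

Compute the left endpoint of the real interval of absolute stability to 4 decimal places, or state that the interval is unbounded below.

Test eqn y'=λy, z=hλ:
  y_{n+1} = y_n + z·[7/9·y_n + 2/9·y_{n+1}] ⇒ (1 − 2/9z)y_{n+1} = (1 + 7/9z)y_n
  Hence R(z) = (1 + 7/9z)/(1 − 2/9z).

Need |R(x)|<1, x<0.
x=-1.79: |R|=0.2806
R=−1: 1+7/9x = −1+2/9x ⇒ -5/9x=2 ⇒ x=2/(-5/9)=-3.6000
Confirm numerically:
  x=-3.119: |R|=0.84217 <1
  x=-2.168: |R|=0.46311 <1
  x=-2.081: |R|=0.42296 <1
  x=-4.164: |R|=1.16274 >1
  x=-4.030: |R|=1.12603 >1
  x=-3.661: |R|=1.01869 >1
So |R|<1 on (-3.6000, 0).

left endpoint -3.6000.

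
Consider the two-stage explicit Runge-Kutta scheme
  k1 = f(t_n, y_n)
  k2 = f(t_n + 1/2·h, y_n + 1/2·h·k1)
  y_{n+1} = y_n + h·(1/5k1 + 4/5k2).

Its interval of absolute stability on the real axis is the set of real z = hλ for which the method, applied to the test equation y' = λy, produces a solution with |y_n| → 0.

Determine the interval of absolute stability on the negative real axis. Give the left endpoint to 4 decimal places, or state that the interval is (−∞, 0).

z∈(-2.5000,0).

On y'=λy, z=hλ:
  k1=λy_n ⇒ h·k1=z·y_n;  k2=λ(1+1/2z)y_n ⇒ h·k2=z(1+1/2z)y_n
  y_{n+1}/y_n = 1 + 1/5z + 4/5z(1+1/2z) = 1 + z + 2/5z²
  R(z) = 1 + z + 2/5z².

Solve |R(x)|<1 on ℝ⁻.
x=-0.84: |R|=0.4422
R=1: x+2/5x²=0 ⇒ x=−5/2=-2.5000; min R=1−1/(4·2/5)=0.3750>−1
Confirm numerically:
  x=-2.198: |R|=0.73448 <1
  x=-2.105: |R|=0.66741 <1
  x=-1.490: |R|=0.39804 <1
  x=-1.448: |R|=0.39068 <1
  x=-2.826: |R|=1.36851 >1
  x=-2.559: |R|=1.06039 >1
Stable set (-2.5000, 0).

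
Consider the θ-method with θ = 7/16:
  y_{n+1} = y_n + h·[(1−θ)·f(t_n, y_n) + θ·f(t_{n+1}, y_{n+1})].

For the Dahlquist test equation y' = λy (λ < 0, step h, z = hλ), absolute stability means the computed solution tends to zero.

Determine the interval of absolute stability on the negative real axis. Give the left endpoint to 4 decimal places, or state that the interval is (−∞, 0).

z∈(-16.0000,0).

With y'=λy (z=hλ):
  y_{n+1} = y_n + z·[9/16·y_n + 7/16·y_{n+1}] ⇒ (1 − 7/16z)y_{n+1} = (1 + 9/16z)y_n
  Hence R(z) = (1 + 9/16z)/(1 − 7/16z).

Need |R(x)|<1, x<0.
x=-1.37: |R|=0.1434
R=−1: 1+9/16x = −1+7/16x ⇒ -1/8x=2 ⇒ x=2/(-1/8)=-16.0000
Confirm numerically:
  x=-10.742: |R|=0.88469 <1
  x=-9.518: |R|=0.84310 <1
  x=-9.459: |R|=0.84088 <1
  x=-16.259: |R|=1.00399 >1
  x=-16.210: |R|=1.00324 >1
Stable set (-16.0000, 0).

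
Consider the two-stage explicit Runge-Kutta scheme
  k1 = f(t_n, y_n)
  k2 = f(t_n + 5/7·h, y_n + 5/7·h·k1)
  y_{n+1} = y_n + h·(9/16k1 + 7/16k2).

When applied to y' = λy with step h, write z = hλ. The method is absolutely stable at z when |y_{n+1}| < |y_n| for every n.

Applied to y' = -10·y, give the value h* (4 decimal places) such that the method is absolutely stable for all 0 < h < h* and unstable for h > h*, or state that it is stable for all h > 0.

(-3.2000,0); λ=-10 ⇒ h* = (16/5)/10 = 0.3200.

With y'=λy (z=hλ):
  k1=λy_n ⇒ h·k1=z·y_n;  k2=λ(1+5/7z)y_n ⇒ h·k2=z(1+5/7z)y_n
  y_{n+1}/y_n = 1 + 9/16z + 7/16z(1+5/7z) = 1 + z + 5/16z²
  R(z) = 1 + z + 5/16z².

Boundary: |R(x)|=1, x<0.
x=-1.09: |R|=0.2813
R=1: x+5/16x²=0 ⇒ x=−16/5=-3.2000; min R=1−1/(4·5/16)=0.2000>−1
Confirm numerically:
  x=-3.060: |R|=0.86613 <1
  x=-2.271: |R|=0.34070 <1
  x=-2.192: |R|=0.30952 <1
  x=-1.440: |R|=0.20800 <1
  x=-3.725: |R|=1.61113 >1
  x=-3.587: |R|=1.43380 >1
  x=-3.324: |R|=1.12880 >1
Interval (-3.2000, 0).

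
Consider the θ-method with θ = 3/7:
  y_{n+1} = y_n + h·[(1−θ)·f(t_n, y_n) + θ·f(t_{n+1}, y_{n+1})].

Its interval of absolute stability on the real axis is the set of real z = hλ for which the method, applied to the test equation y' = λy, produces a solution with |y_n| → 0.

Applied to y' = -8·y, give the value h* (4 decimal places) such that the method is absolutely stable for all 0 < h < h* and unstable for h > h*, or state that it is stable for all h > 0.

(-14.0000,0); λ=-8 ⇒ h* = (14)/8 = 1.7500.

With y'=λy (z=hλ):
  y_{n+1} = y_n + z·[4/7·y_n + 3/7·y_{n+1}] ⇒ (1 − 3/7z)y_{n+1} = (1 + 4/7z)y_n
  ⇒ R(z) = (1 + 4/7z)/(1 − 3/7z).

Boundary: |R(x)|=1, x<0.
x=-1.7: |R|=0.0165
R=−1: 1+4/7x = −1+3/7x ⇒ -1/7x=2 ⇒ x=2/(-1/7)=-14.0000
Confirm numerically:
  x=-11.375: |R|=0.93617 <1
  x=-6.783: |R|=0.73611 <1
  x=-6.269: |R|=0.70043 <1
  x=-14.475: |R|=1.00942 >1
  x=-14.459: |R|=1.00911 >1
So |R|<1 on (-14.0000, 0).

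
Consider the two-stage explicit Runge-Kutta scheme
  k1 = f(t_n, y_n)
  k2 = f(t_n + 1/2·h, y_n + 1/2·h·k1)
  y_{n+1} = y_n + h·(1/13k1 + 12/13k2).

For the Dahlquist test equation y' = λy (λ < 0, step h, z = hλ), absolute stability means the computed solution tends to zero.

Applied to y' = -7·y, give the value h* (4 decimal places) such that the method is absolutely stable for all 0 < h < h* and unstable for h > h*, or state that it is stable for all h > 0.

On y'=λy, z=hλ:
  k1=λy_n ⇒ h·k1=z·y_n;  k2=λ(1+1/2z)y_n ⇒ h·k2=z(1+1/2z)y_n
  y_{n+1}/y_n = 1 + 1/13z + 12/13z(1+1/2z) = 1 + z + 6/13z²
  so R(z) = 1 + z + 6/13z².

Solve |R(x)|<1 on ℝ⁻.
x=-0.87: |R|=0.4793
R=1: x+6/13x²=0 ⇒ x=−13/6=-2.1667; min R=1−1/(4·6/13)=0.4583>−1
Confirm numerically:
  x=-1.829: |R|=0.71496 <1
  x=-1.221: |R|=0.46708 <1
  x=-1.169: |R|=0.46172 <1
  x=-2.733: |R|=1.71436 >1
  x=-2.455: |R|=1.32670 >1
  x=-2.249: |R|=1.08546 >1
So |R|<1 on (-2.1667, 0).

(-2.1667,0); λ=-7 ⇒ h* = (13/6)/7 = 0.3095.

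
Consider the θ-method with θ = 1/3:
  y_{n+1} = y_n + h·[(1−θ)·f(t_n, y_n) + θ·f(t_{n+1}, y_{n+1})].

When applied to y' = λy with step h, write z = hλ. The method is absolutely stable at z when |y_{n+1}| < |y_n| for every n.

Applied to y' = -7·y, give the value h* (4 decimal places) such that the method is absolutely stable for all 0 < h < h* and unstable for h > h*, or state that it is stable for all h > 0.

(-6.0000,0); λ=-7 ⇒ h* = (6)/7 = 0.8571.

With y'=λy (z=hλ):
  y_{n+1} = y_n + z·[2/3·y_n + 1/3·y_{n+1}] ⇒ (1 − 1/3z)y_{n+1} = (1 + 2/3z)y_n
  ⇒ R(z) = (1 + 2/3z)/(1 − 1/3z).

Find x<0 with |R(x)|<1.
x=-1.22: |R|=0.1327
R=−1: 1+2/3x = −1+1/3x ⇒ -1/3x=2 ⇒ x=2/(-1/3)=-6.0000
Confirm numerically:
  x=-5.371: |R|=0.92486 <1
  x=-4.550: |R|=0.80795 <1
  x=-4.427: |R|=0.78821 <1
  x=-3.386: |R|=0.59067 <1
  x=-6.385: |R|=1.04102 >1
  x=-6.259: |R|=1.02797 >1
  x=-6.121: |R|=1.01327 >1
Stable set (-6.0000, 0).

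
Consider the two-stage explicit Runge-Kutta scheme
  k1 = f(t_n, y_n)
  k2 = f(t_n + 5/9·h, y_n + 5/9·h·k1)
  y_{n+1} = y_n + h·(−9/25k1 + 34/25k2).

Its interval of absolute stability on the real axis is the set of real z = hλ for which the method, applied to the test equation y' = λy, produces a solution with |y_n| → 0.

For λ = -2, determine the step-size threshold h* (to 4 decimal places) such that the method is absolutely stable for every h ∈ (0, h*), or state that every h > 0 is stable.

With y'=λy (z=hλ):
  k1=λy_n ⇒ h·k1=z·y_n;  k2=λ(1+5/9z)y_n ⇒ h·k2=z(1+5/9z)y_n
  y_{n+1}/y_n = 1 − 9/25z + 34/25z(1+5/9z) = 1 + z + 34/45z²
  ⇒ R(z) = 1 + z + 34/45z².

Find x<0 with |R(x)|<1.
x=-1.04: |R|=0.7772
R=1: x+34/45x²=0 ⇒ x=−45/34=-1.3235; min R=1−1/(4·34/45)=0.6691>−1
Confirm numerically:
  x=-0.857: |R|=0.69792 <1
  x=-0.809: |R|=0.68550 <1
  x=-0.641: |R|=0.66944 <1
  x=-0.603: |R|=0.67173 <1
  x=-1.804: |R|=1.65489 >1
  x=-1.528: |R|=1.23606 >1
So |R|<1 on (-1.3235, 0).

(-1.3235,0); λ=-2 ⇒ h* = (45/34)/2 = 0.6618.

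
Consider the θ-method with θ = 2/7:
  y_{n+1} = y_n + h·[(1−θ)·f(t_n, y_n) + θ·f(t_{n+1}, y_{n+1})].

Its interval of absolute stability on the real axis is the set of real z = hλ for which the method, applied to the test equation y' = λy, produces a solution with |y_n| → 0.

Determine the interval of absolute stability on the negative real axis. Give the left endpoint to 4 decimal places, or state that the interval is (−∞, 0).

(-4.6667, 0).

On y'=λy, z=hλ:
  y_{n+1} = y_n + z·[5/7·y_n + 2/7·y_{n+1}] ⇒ (1 − 2/7z)y_{n+1} = (1 + 5/7z)y_n
  R(z) = (1 + 5/7z)/(1 − 2/7z).

Need |R(x)|<1, x<0.
x=-1.2: |R|=0.1064
R=−1: 1+5/7x = −1+2/7x ⇒ -3/7x=2 ⇒ x=2/(-3/7)=-4.6667
Confirm numerically:
  x=-4.539: |R|=0.97618 <1
  x=-3.510: |R|=0.75250 <1
  x=-3.313: |R|=0.70197 <1
  x=-2.177: |R|=0.34217 <1
  x=-5.051: |R|=1.06742 >1
  x=-4.855: |R|=1.03381 >1
  x=-4.764: |R|=1.01767 >1
So |R|<1 on (-4.6667, 0).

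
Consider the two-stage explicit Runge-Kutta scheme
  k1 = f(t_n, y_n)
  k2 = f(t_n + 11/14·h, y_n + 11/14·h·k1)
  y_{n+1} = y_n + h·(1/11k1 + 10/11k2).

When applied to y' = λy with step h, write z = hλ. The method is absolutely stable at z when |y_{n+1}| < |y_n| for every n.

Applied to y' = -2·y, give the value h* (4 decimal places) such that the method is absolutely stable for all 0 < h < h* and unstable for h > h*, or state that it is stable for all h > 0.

(-1.4000,0); λ=-2 ⇒ h* = (7/5)/2 = 0.7000.

Set f=λy, z=hλ:
  k1=λy_n ⇒ h·k1=z·y_n;  k2=λ(1+11/14z)y_n ⇒ h·k2=z(1+11/14z)y_n
  y_{n+1}/y_n = 1 + 1/11z + 10/11z(1+11/14z) = 1 + z + 5/7z²
  R(z) = 1 + z + 5/7z².

Solve |R(x)|<1 on ℝ⁻.
x=-1.7: |R|=1.3643
R=1: x+5/7x²=0 ⇒ x=−7/5=-1.4000; min R=1−1/(4·5/7)=0.6500>−1
Confirm numerically:
  x=-1.212: |R|=0.83725 <1
  x=-1.189: |R|=0.82080 <1
  x=-0.584: |R|=0.65961 <1
  x=-1.693: |R|=1.35432 >1
  x=-1.573: |R|=1.19438 >1
  x=-1.470: |R|=1.07350 >1
So |R|<1 on (-1.4000, 0).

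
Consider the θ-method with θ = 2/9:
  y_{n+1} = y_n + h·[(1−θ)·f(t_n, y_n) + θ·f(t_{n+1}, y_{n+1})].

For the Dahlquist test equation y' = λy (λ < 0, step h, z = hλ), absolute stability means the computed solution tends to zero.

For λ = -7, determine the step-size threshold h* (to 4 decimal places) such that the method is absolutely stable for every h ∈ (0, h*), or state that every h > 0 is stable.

(-3.6000,0); λ=-7 ⇒ h* = (18/5)/7 = 0.5143.

Test eqn y'=λy, z=hλ:
  y_{n+1} = y_n + z·[7/9·y_n + 2/9·y_{n+1}] ⇒ (1 − 2/9z)y_{n+1} = (1 + 7/9z)y_n
  R(z) = (1 + 7/9z)/(1 − 2/9z).

Need |R(x)|<1, x<0.
x=-0.95: |R|=0.2156
R=−1: 1+7/9x = −1+2/9x ⇒ -5/9x=2 ⇒ x=2/(-5/9)=-3.6000
Confirm numerically:
  x=-2.666: |R|=0.67416 <1
  x=-2.329: |R|=0.53470 <1
  x=-2.262: |R|=0.50532 <1
  x=-2.192: |R|=0.47400 <1
  x=-3.750: |R|=1.04545 >1
  x=-3.711: |R|=1.03380 >1
  x=-3.672: |R|=1.02203 >1
Stable set (-3.6000, 0).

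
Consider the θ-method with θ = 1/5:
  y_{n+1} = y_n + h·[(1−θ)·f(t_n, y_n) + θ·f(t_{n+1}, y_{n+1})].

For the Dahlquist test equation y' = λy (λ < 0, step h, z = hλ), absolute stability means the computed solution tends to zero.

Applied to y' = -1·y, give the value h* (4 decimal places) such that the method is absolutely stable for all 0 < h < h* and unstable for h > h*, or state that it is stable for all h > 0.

With y'=λy (z=hλ):
  y_{n+1} = y_n + z·[4/5·y_n + 1/5·y_{n+1}] ⇒ (1 − 1/5z)y_{n+1} = (1 + 4/5z)y_n
  ⇒ R(z) = (1 + 4/5z)/(1 − 1/5z).

Need |R(x)|<1, x<0.
x=-0.62: |R|=0.4484
R=−1: 1+4/5x = −1+1/5x ⇒ -3/5x=2 ⇒ x=2/(-3/5)=-3.3333
Confirm numerically:
  x=-3.229: |R|=0.96196 <1
  x=-2.969: |R|=0.86284 <1
  x=-2.729: |R|=0.76543 <1
  x=-2.541: |R|=0.68479 <1
  x=-3.887: |R|=1.18690 >1
  x=-3.522: |R|=1.06642 >1
  x=-3.430: |R|=1.03440 >1
So |R|<1 on (-3.3333, 0).

(-3.3333,0); λ=-1 ⇒ h* = (10/3)/1 = 3.3333.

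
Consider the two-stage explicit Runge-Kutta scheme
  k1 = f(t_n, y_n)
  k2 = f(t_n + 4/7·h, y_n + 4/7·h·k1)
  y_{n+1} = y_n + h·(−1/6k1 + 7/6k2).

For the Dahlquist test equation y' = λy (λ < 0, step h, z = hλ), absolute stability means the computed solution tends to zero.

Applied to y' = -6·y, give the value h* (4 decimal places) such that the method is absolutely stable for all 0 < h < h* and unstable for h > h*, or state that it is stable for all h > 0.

Set f=λy, z=hλ:
  k1=λy_n ⇒ h·k1=z·y_n;  k2=λ(1+4/7z)y_n ⇒ h·k2=z(1+4/7z)y_n
  y_{n+1}/y_n = 1 − 1/6z + 7/6z(1+4/7z) = 1 + z + 2/3z²
  so R(z) = 1 + z + 2/3z².

Solve |R(x)|<1 on ℝ⁻.
x=-1.52: |R|=1.0203
R=1: x+2/3x²=0 ⇒ x=−3/2=-1.5000; min R=1−1/(4·2/3)=0.6250>−1
Confirm numerically:
  x=-1.462: |R|=0.96296 <1
  x=-1.436: |R|=0.93873 <1
  x=-1.421: |R|=0.92516 <1
  x=-1.305: |R|=0.83035 <1
  x=-1.831: |R|=1.40404 >1
  x=-1.797: |R|=1.35581 >1
So |R|<1 on (-1.5000, 0).

(-1.5000,0); λ=-6 ⇒ h* = (3/2)/6 = 0.2500.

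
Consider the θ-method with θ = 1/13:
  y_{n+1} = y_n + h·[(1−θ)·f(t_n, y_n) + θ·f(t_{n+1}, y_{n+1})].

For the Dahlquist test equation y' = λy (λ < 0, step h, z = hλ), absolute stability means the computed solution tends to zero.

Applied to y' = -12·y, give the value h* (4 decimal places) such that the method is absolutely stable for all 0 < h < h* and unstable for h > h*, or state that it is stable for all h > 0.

(-2.3636,0); λ=-12 ⇒ h* = (26/11)/12 = 0.1970.

On y'=λy, z=hλ:
  y_{n+1} = y_n + z·[12/13·y_n + 1/13·y_{n+1}] ⇒ (1 − 1/13z)y_{n+1} = (1 + 12/13z)y_n
  Hence R(z) = (1 + 12/13z)/(1 − 1/13z).

Need |R(x)|<1, x<0.
x=-1.19: |R|=0.0902
R=−1: 1+12/13x = −1+1/13x ⇒ -11/13x=2 ⇒ x=2/(-11/13)=-2.3636
Confirm numerically:
  x=-2.193: |R|=0.87646 <1
  x=-1.692: |R|=0.49714 <1
  x=-1.632: |R|=0.44997 <1
  x=-1.463: |R|=0.31501 <1
  x=-2.455: |R|=1.06503 >1
  x=-2.389: |R|=1.01813 >1
Stable set (-2.3636, 0).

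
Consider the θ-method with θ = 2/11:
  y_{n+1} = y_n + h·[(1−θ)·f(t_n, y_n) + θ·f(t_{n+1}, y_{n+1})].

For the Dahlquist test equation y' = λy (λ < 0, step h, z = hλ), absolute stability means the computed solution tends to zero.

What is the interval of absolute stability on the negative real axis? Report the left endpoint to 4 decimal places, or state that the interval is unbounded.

Set f=λy, z=hλ:
  y_{n+1} = y_n + z·[9/11·y_n + 2/11·y_{n+1}] ⇒ (1 − 2/11z)y_{n+1} = (1 + 9/11z)y_n
  Hence R(z) = (1 + 9/11z)/(1 − 2/11z).

Find x<0 with |R(x)|<1.
x=-1.1: |R|=0.0833
R=−1: 1+9/11x = −1+2/11x ⇒ -7/11x=2 ⇒ x=2/(-7/11)=-3.1429
Confirm numerically:
  x=-3.110: |R|=0.98664 <1
  x=-2.897: |R|=0.89752 <1
  x=-2.497: |R|=0.71733 <1
  x=-3.660: |R|=1.19760 >1
  x=-3.529: |R|=1.14968 >1
  x=-3.517: |R|=1.14523 >1
Stable set (-3.1429, 0).

(-3.1429, 0).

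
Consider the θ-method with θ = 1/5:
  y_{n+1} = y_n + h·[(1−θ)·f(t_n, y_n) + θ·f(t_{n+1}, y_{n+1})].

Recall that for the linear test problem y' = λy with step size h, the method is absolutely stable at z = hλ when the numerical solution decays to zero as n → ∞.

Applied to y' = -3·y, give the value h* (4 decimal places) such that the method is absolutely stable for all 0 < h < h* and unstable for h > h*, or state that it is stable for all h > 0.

On y'=λy, z=hλ:
  y_{n+1} = y_n + z·[4/5·y_n + 1/5·y_{n+1}] ⇒ (1 − 1/5z)y_{n+1} = (1 + 4/5z)y_n
  so R(z) = (1 + 4/5z)/(1 − 1/5z).

Boundary: |R(x)|=1, x<0.
x=-1.56: |R|=0.1890
R=−1: 1+4/5x = −1+1/5x ⇒ -3/5x=2 ⇒ x=2/(-3/5)=-3.3333
Confirm numerically:
  x=-2.575: |R|=0.69967 <1
  x=-2.390: |R|=0.61705 <1
  x=-2.025: |R|=0.44128 <1
  x=-3.879: |R|=1.18437 >1
  x=-3.757: |R|=1.14514 >1
  x=-3.500: |R|=1.05882 >1
So |R|<1 on (-3.3333, 0).

(-3.3333,0); λ=-3 ⇒ h* = (10/3)/3 = 1.1111.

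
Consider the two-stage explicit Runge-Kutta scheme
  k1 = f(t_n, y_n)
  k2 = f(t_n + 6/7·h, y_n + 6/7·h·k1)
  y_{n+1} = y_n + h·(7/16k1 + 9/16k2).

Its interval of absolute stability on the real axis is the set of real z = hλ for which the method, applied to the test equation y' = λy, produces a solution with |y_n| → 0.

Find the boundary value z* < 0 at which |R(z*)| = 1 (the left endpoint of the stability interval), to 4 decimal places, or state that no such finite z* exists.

Test eqn y'=λy, z=hλ:
  k1=λy_n ⇒ h·k1=z·y_n;  k2=λ(1+6/7z)y_n ⇒ h·k2=z(1+6/7z)y_n
  y_{n+1}/y_n = 1 + 7/16z + 9/16z(1+6/7z) = 1 + z + 27/56z²
  ⇒ R(z) = 1 + z + 27/56z².

Solve |R(x)|<1 on ℝ⁻.
x=-0.79: |R|=0.5109
R=1: x+27/56x²=0 ⇒ x=−56/27=-2.0741; min R=1−1/(4·27/56)=0.4815>−1
Confirm numerically:
  x=-1.771: |R|=0.74121 <1
  x=-1.298: |R|=0.51432 <1
  x=-1.293: |R|=0.51307 <1
  x=-1.032: |R|=0.48149 <1
  x=-2.453: |R|=1.44815 >1
  x=-2.373: |R|=1.34201 >1
  x=-2.183: |R|=1.11465 >1
Stable set (-2.0741, 0).

z* = -2.0741.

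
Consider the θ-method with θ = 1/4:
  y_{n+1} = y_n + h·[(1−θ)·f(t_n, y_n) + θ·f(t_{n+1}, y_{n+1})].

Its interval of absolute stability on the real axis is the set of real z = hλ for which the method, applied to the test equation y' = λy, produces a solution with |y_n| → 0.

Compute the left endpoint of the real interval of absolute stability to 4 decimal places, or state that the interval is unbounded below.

Test eqn y'=λy, z=hλ:
  y_{n+1} = y_n + z·[3/4·y_n + 1/4·y_{n+1}] ⇒ (1 − 1/4z)y_{n+1} = (1 + 3/4z)y_n
  so R(z) = (1 + 3/4z)/(1 − 1/4z).

Boundary: |R(x)|=1, x<0.
x=-1.38: |R|=0.0260
R=−1: 1+3/4x = −1+1/4x ⇒ -1/2x=2 ⇒ x=2/(-1/2)=-4.0000
Confirm numerically:
  x=-3.454: |R|=0.85350 <1
  x=-3.377: |R|=0.83110 <1
  x=-2.701: |R|=0.61230 <1
  x=-2.688: |R|=0.60766 <1
  x=-4.582: |R|=1.13563 >1
  x=-4.435: |R|=1.10314 >1
  x=-4.301: |R|=1.07252 >1
So |R|<1 on (-4.0000, 0).

left endpoint -4.0000.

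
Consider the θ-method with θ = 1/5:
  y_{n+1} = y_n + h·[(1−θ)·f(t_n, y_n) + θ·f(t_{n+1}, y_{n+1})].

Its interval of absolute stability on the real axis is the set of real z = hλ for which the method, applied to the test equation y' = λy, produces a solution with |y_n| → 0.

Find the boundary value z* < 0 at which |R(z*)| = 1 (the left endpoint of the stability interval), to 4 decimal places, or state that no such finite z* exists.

On y'=λy, z=hλ:
  y_{n+1} = y_n + z·[4/5·y_n + 1/5·y_{n+1}] ⇒ (1 − 1/5z)y_{n+1} = (1 + 4/5z)y_n
  R(z) = (1 + 4/5z)/(1 − 1/5z).

Need |R(x)|<1, x<0.
x=-1.06: |R|=0.1254
R=−1: 1+4/5x = −1+1/5x ⇒ -3/5x=2 ⇒ x=2/(-3/5)=-3.3333
Confirm numerically:
  x=-2.674: |R|=0.74225 <1
  x=-2.558: |R|=0.69225 <1
  x=-2.522: |R|=0.67642 <1
  x=-2.517: |R|=0.67421 <1
  x=-3.766: |R|=1.14807 >1
  x=-3.546: |R|=1.07465 >1
Stable set (-3.3333, 0).

z* = -3.3333.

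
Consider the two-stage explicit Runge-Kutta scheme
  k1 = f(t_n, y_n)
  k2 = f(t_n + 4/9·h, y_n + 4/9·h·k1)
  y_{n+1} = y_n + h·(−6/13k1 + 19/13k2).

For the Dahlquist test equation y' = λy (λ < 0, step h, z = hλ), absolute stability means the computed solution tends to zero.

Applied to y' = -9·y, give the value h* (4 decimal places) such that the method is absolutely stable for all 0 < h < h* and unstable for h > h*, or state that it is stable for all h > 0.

(-1.5395,0); λ=-9 ⇒ h* = (117/76)/9 = 0.1711.

Test eqn y'=λy, z=hλ:
  k1=λy_n ⇒ h·k1=z·y_n;  k2=λ(1+4/9z)y_n ⇒ h·k2=z(1+4/9z)y_n
  y_{n+1}/y_n = 1 − 6/13z + 19/13z(1+4/9z) = 1 + z + 76/117z²
  so R(z) = 1 + z + 76/117z².

Boundary: |R(x)|=1, x<0.
x=-0.47: |R|=0.6735
R=1: x+76/117x²=0 ⇒ x=−117/76=-1.5395; min R=1−1/(4·76/117)=0.6151>−1
Confirm numerically:
  x=-0.951: |R|=0.63647 <1
  x=-0.920: |R|=0.62980 <1
  x=-0.878: |R|=0.62275 <1
  x=-0.861: |R|=0.62054 <1
  x=-1.765: |R|=1.25856 >1
  x=-1.667: |R|=1.13809 >1
  x=-1.585: |R|=1.04687 >1
Stable set (-1.5395, 0).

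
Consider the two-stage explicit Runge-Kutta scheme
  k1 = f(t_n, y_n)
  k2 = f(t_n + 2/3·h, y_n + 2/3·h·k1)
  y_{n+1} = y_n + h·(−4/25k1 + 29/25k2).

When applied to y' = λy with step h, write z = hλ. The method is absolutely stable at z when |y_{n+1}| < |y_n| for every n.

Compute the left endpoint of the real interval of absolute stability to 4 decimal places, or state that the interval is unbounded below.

On y'=λy, z=hλ:
  k1=λy_n ⇒ h·k1=z·y_n;  k2=λ(1+2/3z)y_n ⇒ h·k2=z(1+2/3z)y_n
  y_{n+1}/y_n = 1 − 4/25z + 29/25z(1+2/3z) = 1 + z + 58/75z²
  Hence R(z) = 1 + z + 58/75z².

Find x<0 with |R(x)|<1.
x=-1.46: |R|=1.1884
R=1: x+58/75x²=0 ⇒ x=−75/58=-1.2931; min R=1−1/(4·58/75)=0.6767>−1
Confirm numerically:
  x=-0.975: |R|=0.76015 <1
  x=-0.912: |R|=0.73122 <1
  x=-0.902: |R|=0.72719 <1
  x=-0.898: |R|=0.72562 <1
  x=-1.649: |R|=1.45385 >1
  x=-1.633: |R|=1.42924 >1
Stable set (-1.2931, 0).

left endpoint -1.2931.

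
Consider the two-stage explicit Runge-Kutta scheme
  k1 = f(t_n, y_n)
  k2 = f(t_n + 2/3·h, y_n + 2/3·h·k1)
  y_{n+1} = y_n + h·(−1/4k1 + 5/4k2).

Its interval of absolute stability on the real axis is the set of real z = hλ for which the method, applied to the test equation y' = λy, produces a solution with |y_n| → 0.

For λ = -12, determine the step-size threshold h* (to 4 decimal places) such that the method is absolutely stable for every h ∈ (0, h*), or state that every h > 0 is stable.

(-1.2000,0); λ=-12 ⇒ h* = (6/5)/12 = 0.1000.

With y'=λy (z=hλ):
  k1=λy_n ⇒ h·k1=z·y_n;  k2=λ(1+2/3z)y_n ⇒ h·k2=z(1+2/3z)y_n
  y_{n+1}/y_n = 1 − 1/4z + 5/4z(1+2/3z) = 1 + z + 5/6z²
  Hence R(z) = 1 + z + 5/6z².

Solve |R(x)|<1 on ℝ⁻.
x=-1.03: |R|=0.8541
R=1: x+5/6x²=0 ⇒ x=−6/5=-1.2000; min R=1−1/(4·5/6)=0.7000>−1
Confirm numerically:
  x=-1.168: |R|=0.96885 <1
  x=-0.990: |R|=0.82675 <1
  x=-0.629: |R|=0.70070 <1
  x=-0.616: |R|=0.70021 <1
  x=-1.781: |R|=1.86230 >1
  x=-1.508: |R|=1.38705 >1
  x=-1.271: |R|=1.07520 >1
So |R|<1 on (-1.2000, 0).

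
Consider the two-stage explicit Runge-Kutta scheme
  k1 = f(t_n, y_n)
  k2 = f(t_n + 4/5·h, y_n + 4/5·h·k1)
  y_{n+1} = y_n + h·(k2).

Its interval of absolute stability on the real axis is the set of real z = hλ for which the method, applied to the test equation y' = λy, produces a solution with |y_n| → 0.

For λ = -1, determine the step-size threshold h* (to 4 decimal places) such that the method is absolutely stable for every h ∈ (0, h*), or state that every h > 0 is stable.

(-1.2500,0); λ=-1 ⇒ h* = (5/4)/1 = 1.2500.

With y'=λy (z=hλ):
  k1=λy_n ⇒ h·k1=z·y_n;  k2=λ(1+4/5z)y_n ⇒ h·k2=z(1+4/5z)y_n
  y_{n+1}/y_n = 1 + z(1+4/5z) = 1 + z + 4/5z²
  R(z) = 1 + z + 4/5z².

Solve |R(x)|<1 on ℝ⁻.
x=-1.43: |R|=1.2059
R=1: x+4/5x²=0 ⇒ x=−5/4=-1.2500; min R=1−1/(4·4/5)=0.6875>−1
Confirm numerically:
  x=-1.230: |R|=0.98032 <1
  x=-1.205: |R|=0.95662 <1
  x=-0.759: |R|=0.70186 <1
  x=-0.534: |R|=0.69412 <1
  x=-1.794: |R|=1.78075 >1
  x=-1.517: |R|=1.32403 >1
So |R|<1 on (-1.2500, 0).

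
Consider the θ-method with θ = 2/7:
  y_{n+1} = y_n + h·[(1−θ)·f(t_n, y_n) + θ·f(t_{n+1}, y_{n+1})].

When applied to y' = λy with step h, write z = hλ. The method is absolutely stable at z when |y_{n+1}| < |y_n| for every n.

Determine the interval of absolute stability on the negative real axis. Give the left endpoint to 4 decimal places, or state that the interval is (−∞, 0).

z∈(-4.6667,0).

Test eqn y'=λy, z=hλ:
  y_{n+1} = y_n + z·[5/7·y_n + 2/7·y_{n+1}] ⇒ (1 − 2/7z)y_{n+1} = (1 + 5/7z)y_n
  R(z) = (1 + 5/7z)/(1 − 2/7z).

Find x<0 with |R(x)|<1.
x=-0.79: |R|=0.3555
R=−1: 1+5/7x = −1+2/7x ⇒ -3/7x=2 ⇒ x=2/(-3/7)=-4.6667
Confirm numerically:
  x=-3.910: |R|=0.84683 <1
  x=-3.244: |R|=0.68357 <1
  x=-3.148: |R|=0.65734 <1
  x=-5.061: |R|=1.06909 >1
  x=-4.841: |R|=1.03135 >1
So |R|<1 on (-4.6667, 0).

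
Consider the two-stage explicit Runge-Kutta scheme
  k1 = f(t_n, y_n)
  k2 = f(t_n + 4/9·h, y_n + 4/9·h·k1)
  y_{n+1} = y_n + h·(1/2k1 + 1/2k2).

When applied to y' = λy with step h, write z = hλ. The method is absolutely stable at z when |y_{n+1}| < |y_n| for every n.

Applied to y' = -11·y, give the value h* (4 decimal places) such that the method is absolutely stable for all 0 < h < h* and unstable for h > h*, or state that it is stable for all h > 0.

(-4.5000,0); λ=-11 ⇒ h* = (9/2)/11 = 0.4091.

Test eqn y'=λy, z=hλ:
  k1=λy_n ⇒ h·k1=z·y_n;  k2=λ(1+4/9z)y_n ⇒ h·k2=z(1+4/9z)y_n
  y_{n+1}/y_n = 1 + 1/2z + 1/2z(1+4/9z) = 1 + z + 2/9z²
  ⇒ R(z) = 1 + z + 2/9z².

Find x<0 with |R(x)|<1.
x=-0.44: |R|=0.6030
R=1: x+2/9x²=0 ⇒ x=−9/2=-4.5000; min R=1−1/(4·2/9)=-0.1250>−1
Confirm numerically:
  x=-4.405: |R|=0.90701 <1
  x=-3.623: |R|=0.29392 <1
  x=-2.222: |R|=0.12483 <1
  x=-2.137: |R|=0.12216 <1
  x=-4.989: |R|=1.54214 >1
  x=-4.739: |R|=1.25169 >1
Stable set (-4.5000, 0).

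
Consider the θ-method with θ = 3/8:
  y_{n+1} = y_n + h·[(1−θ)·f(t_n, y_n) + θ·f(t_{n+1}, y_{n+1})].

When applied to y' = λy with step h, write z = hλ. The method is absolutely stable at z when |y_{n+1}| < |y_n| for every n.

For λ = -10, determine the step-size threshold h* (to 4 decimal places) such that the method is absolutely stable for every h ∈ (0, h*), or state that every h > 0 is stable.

Test eqn y'=λy, z=hλ:
  y_{n+1} = y_n + z·[5/8·y_n + 3/8·y_{n+1}] ⇒ (1 − 3/8z)y_{n+1} = (1 + 5/8z)y_n
  Hence R(z) = (1 + 5/8z)/(1 − 3/8z).

Solve |R(x)|<1 on ℝ⁻.
x=-0.79: |R|=0.3905
R=−1: 1+5/8x = −1+3/8x ⇒ -1/4x=2 ⇒ x=2/(-1/4)=-8.0000
Confirm numerically:
  x=-7.134: |R|=0.94109 <1
  x=-6.770: |R|=0.91310 <1
  x=-4.656: |R|=0.69556 <1
  x=-8.573: |R|=1.03399 >1
  x=-8.372: |R|=1.02247 >1
  x=-8.103: |R|=1.00638 >1
Stable set (-8.0000, 0).

(-8.0000,0); λ=-10 ⇒ h* = (8)/10 = 0.8000.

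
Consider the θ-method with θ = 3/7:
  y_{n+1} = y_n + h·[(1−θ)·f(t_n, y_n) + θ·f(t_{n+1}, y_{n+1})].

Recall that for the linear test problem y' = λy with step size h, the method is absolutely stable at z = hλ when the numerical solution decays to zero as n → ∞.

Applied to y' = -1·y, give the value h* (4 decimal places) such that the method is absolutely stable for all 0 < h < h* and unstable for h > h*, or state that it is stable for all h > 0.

On y'=λy, z=hλ:
  y_{n+1} = y_n + z·[4/7·y_n + 3/7·y_{n+1}] ⇒ (1 − 3/7z)y_{n+1} = (1 + 4/7z)y_n
  so R(z) = (1 + 4/7z)/(1 − 3/7z).

Find x<0 with |R(x)|<1.
x=-0.63: |R|=0.5039
R=−1: 1+4/7x = −1+3/7x ⇒ -1/7x=2 ⇒ x=2/(-1/7)=-14.0000
Confirm numerically:
  x=-11.195: |R|=0.93089 <1
  x=-9.260: |R|=0.86371 <1
  x=-8.407: |R|=0.82642 <1
  x=-14.539: |R|=1.01065 >1
  x=-14.534: |R|=1.01055 >1
  x=-14.123: |R|=1.00249 >1
Stable set (-14.0000, 0).

(-14.0000,0); λ=-1 ⇒ h* = (14)/1 = 14.0000.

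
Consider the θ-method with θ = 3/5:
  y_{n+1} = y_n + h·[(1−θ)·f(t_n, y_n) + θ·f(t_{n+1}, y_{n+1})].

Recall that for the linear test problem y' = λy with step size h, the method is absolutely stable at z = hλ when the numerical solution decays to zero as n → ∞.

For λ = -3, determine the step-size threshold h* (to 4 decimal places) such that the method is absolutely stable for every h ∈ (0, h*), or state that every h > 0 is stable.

(−∞, 0) — no finite endpoint. Any h>0 works for λ=-3.

Test eqn y'=λy, z=hλ:
  y_{n+1} = y_n + z·[2/5·y_n + 3/5·y_{n+1}] ⇒ (1 − 3/5z)y_{n+1} = (1 + 2/5z)y_n
  ⇒ R(z) = (1 + 2/5z)/(1 − 3/5z).

Solve |R(x)|<1 on ℝ⁻.
x=-0.93: |R|=0.4031
x=-2: |R|=0.0909
x=-10: |R|=0.4286
x=-100: |R|=0.6393
θ=3/5≥1/2 ⇒ |1+2/5x|<|1−3/5x| ∀x<0 ⇒ stable on all of ℝ⁻.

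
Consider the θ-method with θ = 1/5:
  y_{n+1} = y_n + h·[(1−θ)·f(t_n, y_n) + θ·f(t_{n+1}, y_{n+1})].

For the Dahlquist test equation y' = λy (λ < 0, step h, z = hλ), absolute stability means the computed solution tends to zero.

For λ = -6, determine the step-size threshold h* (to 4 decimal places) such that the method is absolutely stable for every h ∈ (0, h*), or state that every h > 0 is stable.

(-3.3333,0); λ=-6 ⇒ h* = (10/3)/6 = 0.5556.

Test eqn y'=λy, z=hλ:
  y_{n+1} = y_n + z·[4/5·y_n + 1/5·y_{n+1}] ⇒ (1 − 1/5z)y_{n+1} = (1 + 4/5z)y_n
  Hence R(z) = (1 + 4/5z)/(1 − 1/5z).

Boundary: |R(x)|=1, x<0.
x=-0.38: |R|=0.6468
R=−1: 1+4/5x = −1+1/5x ⇒ -3/5x=2 ⇒ x=2/(-3/5)=-3.3333
Confirm numerically:
  x=-3.224: |R|=0.96012 <1
  x=-2.660: |R|=0.73629 <1
  x=-1.977: |R|=0.41680 <1
  x=-1.594: |R|=0.20867 <1
  x=-3.892: |R|=1.18848 >1
  x=-3.771: |R|=1.14970 >1
Stable set (-3.3333, 0).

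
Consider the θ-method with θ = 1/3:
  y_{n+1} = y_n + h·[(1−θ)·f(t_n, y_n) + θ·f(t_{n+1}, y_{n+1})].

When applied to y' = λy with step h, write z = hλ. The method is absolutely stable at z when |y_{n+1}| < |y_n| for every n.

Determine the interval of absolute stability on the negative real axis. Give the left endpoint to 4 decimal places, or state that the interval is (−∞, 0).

On y'=λy, z=hλ:
  y_{n+1} = y_n + z·[2/3·y_n + 1/3·y_{n+1}] ⇒ (1 − 1/3z)y_{n+1} = (1 + 2/3z)y_n
  R(z) = (1 + 2/3z)/(1 − 1/3z).

Solve |R(x)|<1 on ℝ⁻.
x=-1.65: |R|=0.0645
R=−1: 1+2/3x = −1+1/3x ⇒ -1/3x=2 ⇒ x=2/(-1/3)=-6.0000
Confirm numerically:
  x=-5.813: |R|=0.97878 <1
  x=-5.344: |R|=0.92138 <1
  x=-2.802: |R|=0.44881 <1
  x=-6.550: |R|=1.05759 >1
  x=-6.541: |R|=1.05670 >1
  x=-6.065: |R|=1.00717 >1
So |R|<1 on (-6.0000, 0).

(-6.0000, 0).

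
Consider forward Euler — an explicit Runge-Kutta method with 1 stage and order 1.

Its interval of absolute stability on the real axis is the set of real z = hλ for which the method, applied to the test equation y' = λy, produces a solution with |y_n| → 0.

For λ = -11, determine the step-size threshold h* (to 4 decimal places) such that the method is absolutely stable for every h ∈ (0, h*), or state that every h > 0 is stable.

(-2.0000,0); λ=-11 ⇒ h* = 0.1818.

Set f=λy, z=hλ:
  order 1, 1-stage ⇒ R(z)=1+z
  (e.g. R(-0.59)=0.41000, |R|=0.41000)

Solve |R(x)|<1 on ℝ⁻.
x=-0.59: |R|=0.4100
|R(-2.12)|=1.1200 |R(-1.61)|=0.6100 |R(-0.81)|=0.1900
Bisect:
  x_lo=-2.7098 |R|=1.7098  x_hi=-0.2071 |R|=0.7929
  mid=-1.45844 |R|=0.45844 →hi
  mid=-2.08413 |R|=1.08413 →lo
  mid=-1.77129 |R|=0.77129 →hi
  mid=-1.92771 |R|=0.92771 →hi
  mid=-2.00592 |R|=1.00592 →lo
  mid=-1.96681 |R|=0.96681 →hi
  mid=-1.98637 |R|=0.98637 →hi
  mid=-1.99614 |R|=0.99614 →hi
  mid=-2.00103 |R|=1.00103 →lo
  mid=-1.99859 |R|=0.99859 →hi
  ...
  [-2.00011,-1.99996] ⇒ x*=-2.0000
So |R|<1 on (-2.0000, 0).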